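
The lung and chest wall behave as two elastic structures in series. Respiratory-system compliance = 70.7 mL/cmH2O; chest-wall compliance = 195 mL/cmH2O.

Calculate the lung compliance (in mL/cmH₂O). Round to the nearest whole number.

111

1/CL = 1/Crs − 1/Ccw.
1/CL = 1/70.7 − 1/195 = 0.009016.
CL = 110.91 mL/cmH2O.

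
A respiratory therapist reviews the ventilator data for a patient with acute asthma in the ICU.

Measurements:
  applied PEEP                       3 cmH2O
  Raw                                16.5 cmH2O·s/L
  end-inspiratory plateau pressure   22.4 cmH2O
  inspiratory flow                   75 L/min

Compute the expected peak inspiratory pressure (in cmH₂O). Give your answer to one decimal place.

43.0

Flow: 75 L/min ÷ 60 = 1.25 L/s.
PIP = Pplat + Raw × flow = 22.4 + 16.5 × 1.25 = 22.4 + 20.625 = 43.025 cmH2O.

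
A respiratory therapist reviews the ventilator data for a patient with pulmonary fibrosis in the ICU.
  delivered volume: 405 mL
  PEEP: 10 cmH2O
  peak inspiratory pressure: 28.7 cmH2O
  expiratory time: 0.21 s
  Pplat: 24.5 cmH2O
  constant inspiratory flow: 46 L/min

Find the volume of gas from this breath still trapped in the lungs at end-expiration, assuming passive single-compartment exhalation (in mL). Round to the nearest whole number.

Flow: 46 L/min ÷ 60 = 0.7667 L/s.
R = (PIP − Pplat)/V̇ = (28.7 − 24.5) / 0.7667 = 4.2/0.7667 = 5.478 cmH2O·s/L.
C = Vt/(Pplat − PEEP) = 405.0 / (24.5 − 10) = 405.0/14.5 = 27.931 mL/cmH2O.
τ = R × C = 5.478 × 0.02793 L/cmH2O = 0.153 s.
Fraction remaining = e^(−Te/τ) = e^(−0.21/0.153) = 0.2535.
Trapped volume = 405.0 × 0.2535 = 102.67 mL.

103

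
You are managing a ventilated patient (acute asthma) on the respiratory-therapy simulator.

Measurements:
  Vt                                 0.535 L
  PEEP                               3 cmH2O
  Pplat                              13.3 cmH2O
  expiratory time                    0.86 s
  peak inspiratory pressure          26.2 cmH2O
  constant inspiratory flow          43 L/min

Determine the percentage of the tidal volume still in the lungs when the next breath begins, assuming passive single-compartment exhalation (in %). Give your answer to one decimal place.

Flow: 43 L/min ÷ 60 = 0.7167 L/s.
R = (PIP − Pplat)/V̇ = (26.2 − 13.3) / 0.7167 = 12.9/0.7167 = 17.999 cmH2O·s/L.
C = Vt/(Pplat − PEEP) = 535.0 / (13.3 − 3) = 535.0/10.3 = 51.942 mL/cmH2O.
τ = R × C = 17.999 × 0.05194 L/cmH2O = 0.9349 s.
Fraction remaining at end-expiration = e^(−Te/τ) = e^(−0.86/0.9349) = 0.3986 → 39.86%.

39.9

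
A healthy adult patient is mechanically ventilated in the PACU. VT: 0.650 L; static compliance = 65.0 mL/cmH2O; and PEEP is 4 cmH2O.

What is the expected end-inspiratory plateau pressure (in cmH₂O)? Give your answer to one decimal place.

14.0

Pplat = PEEP + Vt / Cstat = 4 + 650 / 65.0 = 4 + 10.0 = 14.0 cmH2O.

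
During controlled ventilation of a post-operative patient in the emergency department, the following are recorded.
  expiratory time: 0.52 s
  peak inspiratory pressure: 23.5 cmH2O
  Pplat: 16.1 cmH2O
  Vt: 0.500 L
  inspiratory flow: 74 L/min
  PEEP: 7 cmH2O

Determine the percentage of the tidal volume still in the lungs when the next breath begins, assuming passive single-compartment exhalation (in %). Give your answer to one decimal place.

20.7

Flow: 74 L/min ÷ 60 = 1.2333 L/s.
R = (PIP − Pplat)/V̇ = (23.5 − 16.1) / 1.2333 = 7.4/1.2333 = 6.0 cmH2O·s/L.
C = Vt/(Pplat − PEEP) = 500.0 / (16.1 − 7) = 500.0/9.1 = 54.945 mL/cmH2O.
τ = R × C = 6.0 × 0.05495 L/cmH2O = 0.3297 s.
Fraction remaining at end-expiration = e^(−Te/τ) = e^(−0.52/0.3297) = 0.2066 → 20.66%.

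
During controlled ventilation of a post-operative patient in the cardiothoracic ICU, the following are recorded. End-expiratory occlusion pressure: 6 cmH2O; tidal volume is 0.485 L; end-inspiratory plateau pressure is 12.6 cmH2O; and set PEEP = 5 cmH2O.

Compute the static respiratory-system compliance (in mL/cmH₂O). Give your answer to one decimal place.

End-expiratory occlusion gives total PEEP = 6 cmH2O (intrinsic PEEP = 6 − 5 = 1). Use total PEEP for the elastic gradient.
Cstat = Vt / (Pplat − PEEPtotal) = 485 / (12.6 − 6) = 485 / 6.6 = 73.485 mL/cmH2O.

73.5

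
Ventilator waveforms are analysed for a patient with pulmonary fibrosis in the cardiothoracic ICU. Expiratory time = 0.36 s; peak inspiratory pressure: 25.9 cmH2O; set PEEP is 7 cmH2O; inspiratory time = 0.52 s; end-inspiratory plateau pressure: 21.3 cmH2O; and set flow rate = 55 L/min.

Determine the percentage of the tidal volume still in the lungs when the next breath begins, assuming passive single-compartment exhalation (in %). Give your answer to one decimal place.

11.6

Flow: 55 L/min ÷ 60 = 0.9167 L/s.
Vt = flow × Ti = 0.9167 L/s × 0.52 s × 1000 mL/L = 476.68 mL.
R = (PIP − Pplat)/V̇ = (25.9 − 21.3) / 0.9167 = 4.6/0.9167 = 5.018 cmH2O·s/L.
C = Vt/(Pplat − PEEP) = 476.68 / (21.3 − 7) = 476.68/14.3 = 33.334 mL/cmH2O.
τ = R × C = 5.018 × 0.03333 L/cmH2O = 0.1672 s.
Fraction remaining at end-expiration = e^(−Te/τ) = e^(−0.36/0.1672) = 0.1161 → 11.61%.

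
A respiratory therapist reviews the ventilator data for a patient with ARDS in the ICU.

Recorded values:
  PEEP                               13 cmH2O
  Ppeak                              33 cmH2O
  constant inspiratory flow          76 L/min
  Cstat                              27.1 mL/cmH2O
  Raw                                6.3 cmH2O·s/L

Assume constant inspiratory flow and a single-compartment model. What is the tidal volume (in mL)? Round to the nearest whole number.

Flow: 76 L/min ÷ 60 = 1.2667 L/s.
Equation of motion (constant flow): PIP = Vt/C + R·V̇ + PEEP.
Vt/C = PIP − R·V̇ − PEEP = 33 − 7.98 − 13 = 12.02 cmH2O.
Vt = C × 12.02 = 27.1 × 12.02 = 325.74 mL.

326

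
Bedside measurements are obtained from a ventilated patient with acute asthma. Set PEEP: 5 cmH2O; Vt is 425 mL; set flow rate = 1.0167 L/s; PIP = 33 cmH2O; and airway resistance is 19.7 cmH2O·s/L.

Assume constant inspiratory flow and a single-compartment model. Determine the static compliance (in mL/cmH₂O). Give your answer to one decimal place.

53.3

Equation of motion (constant flow): PIP = Vt/C + R·V̇ + PEEP.
Vt/C = PIP − R·V̇ − PEEP = 33 − 19.7×1.0167 − 5 = 33 − 20.029 − 5 = 7.971 cmH2O.
C = Vt / 7.971 = 425 / 7.971 = 53.318 mL/cmH2O.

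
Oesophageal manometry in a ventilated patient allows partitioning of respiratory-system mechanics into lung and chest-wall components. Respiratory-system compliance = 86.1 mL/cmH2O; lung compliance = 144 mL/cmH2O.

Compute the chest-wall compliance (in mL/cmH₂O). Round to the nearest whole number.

214

1/Ccw = 1/Crs − 1/CL.
1/Ccw = 1/86.1 − 1/144 = 0.00467.
Ccw = 214.13 mL/cmH2O.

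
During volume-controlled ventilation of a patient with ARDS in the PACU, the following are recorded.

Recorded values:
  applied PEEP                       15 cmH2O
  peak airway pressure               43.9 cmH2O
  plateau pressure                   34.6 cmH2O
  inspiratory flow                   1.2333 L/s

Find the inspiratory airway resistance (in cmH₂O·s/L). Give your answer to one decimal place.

7.5

Raw = (PIP − Pplat) / flow = (43.9 − 34.6) / 1.2333 = 9.3 / 1.2333 = 7.541 cmH2O·s/L.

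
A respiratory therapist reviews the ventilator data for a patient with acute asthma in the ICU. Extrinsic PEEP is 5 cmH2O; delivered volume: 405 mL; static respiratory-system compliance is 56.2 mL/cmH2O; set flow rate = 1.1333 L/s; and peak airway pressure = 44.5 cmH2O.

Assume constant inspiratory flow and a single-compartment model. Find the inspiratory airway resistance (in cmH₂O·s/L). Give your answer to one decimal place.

28.5

Equation of motion (constant flow): PIP = Vt/C + R·V̇ + PEEP.
R·V̇ = PIP − Vt/C − PEEP = 44.5 − 405/56.2 − 5 = 44.5 − 7.206 − 5 = 32.294 cmH2O.
R = 32.294 / 1.1333 = 28.496 cmH2O·s/L.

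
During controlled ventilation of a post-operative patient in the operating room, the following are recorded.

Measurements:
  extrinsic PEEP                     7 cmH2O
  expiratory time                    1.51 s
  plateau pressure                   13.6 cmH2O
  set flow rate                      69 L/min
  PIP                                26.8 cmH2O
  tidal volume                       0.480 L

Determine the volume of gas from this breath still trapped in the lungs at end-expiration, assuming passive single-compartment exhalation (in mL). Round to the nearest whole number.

79

Flow: 69 L/min ÷ 60 = 1.15 L/s.
R = (PIP − Pplat)/V̇ = (26.8 − 13.6) / 1.15 = 13.2/1.15 = 11.478 cmH2O·s/L.
C = Vt/(Pplat − PEEP) = 480.0 / (13.6 − 7) = 480.0/6.6 = 72.727 mL/cmH2O.
τ = R × C = 11.478 × 0.07273 L/cmH2O = 0.8348 s.
Fraction remaining = e^(−Te/τ) = e^(−1.51/0.8348) = 0.1638.
Trapped volume = 480.0 × 0.1638 = 78.624 mL.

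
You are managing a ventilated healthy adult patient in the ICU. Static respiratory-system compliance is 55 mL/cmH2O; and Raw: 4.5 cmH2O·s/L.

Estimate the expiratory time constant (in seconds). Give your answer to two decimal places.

0.25

τ = R × C = 4.5 × 55 mL/cmH2O = 4.5 × 0.055 L/cmH2O = 0.2475 s.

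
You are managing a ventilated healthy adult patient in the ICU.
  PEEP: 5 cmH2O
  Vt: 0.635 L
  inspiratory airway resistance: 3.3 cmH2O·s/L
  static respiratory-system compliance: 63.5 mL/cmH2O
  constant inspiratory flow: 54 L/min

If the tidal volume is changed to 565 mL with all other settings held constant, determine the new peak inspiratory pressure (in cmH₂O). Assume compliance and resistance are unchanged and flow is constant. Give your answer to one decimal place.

16.9

Flow: 54 L/min ÷ 60 = 0.9 L/s.
PIP = Vt/C + R·V̇ + PEEP (constant-flow equation of motion).
Only the elastic term changes: ΔPIP = ΔVt / C = (565 − 635) / 63.5 = -1.102 cmH2O.
Original PIP = 635/63.5 + 3.3×0.9 + 5 = 17.97 cmH2O; new PIP = 17.97 + (-1.102) = 16.868 cmH2O.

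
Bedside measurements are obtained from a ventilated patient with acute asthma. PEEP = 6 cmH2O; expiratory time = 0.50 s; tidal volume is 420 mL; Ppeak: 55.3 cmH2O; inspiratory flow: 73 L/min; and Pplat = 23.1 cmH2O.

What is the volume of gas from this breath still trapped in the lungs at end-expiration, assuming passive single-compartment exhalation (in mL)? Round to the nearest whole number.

195

Flow: 73 L/min ÷ 60 = 1.2167 L/s.
R = (PIP − Pplat)/V̇ = (55.3 − 23.1) / 1.2167 = 32.2/1.2167 = 26.465 cmH2O·s/L.
C = Vt/(Pplat − PEEP) = 420.0 / (23.1 − 6) = 420.0/17.1 = 24.561 mL/cmH2O.
τ = R × C = 26.465 × 0.02456 L/cmH2O = 0.65 s.
Fraction remaining = e^(−Te/τ) = e^(−0.50/0.65) = 0.4634.
Trapped volume = 420.0 × 0.4634 = 194.63 mL.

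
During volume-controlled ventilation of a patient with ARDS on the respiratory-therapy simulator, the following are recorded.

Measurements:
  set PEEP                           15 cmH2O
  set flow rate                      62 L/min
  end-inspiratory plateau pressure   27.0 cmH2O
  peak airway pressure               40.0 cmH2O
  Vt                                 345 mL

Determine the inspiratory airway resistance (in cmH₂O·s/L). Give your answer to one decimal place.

Flow: 62 L/min ÷ 60 = 1.0333 L/s.
Raw = (PIP − Pplat) / flow = (40.0 − 27.0) / 1.0333 = 13.0 / 1.0333 = 12.581 cmH2O·s/L.

12.6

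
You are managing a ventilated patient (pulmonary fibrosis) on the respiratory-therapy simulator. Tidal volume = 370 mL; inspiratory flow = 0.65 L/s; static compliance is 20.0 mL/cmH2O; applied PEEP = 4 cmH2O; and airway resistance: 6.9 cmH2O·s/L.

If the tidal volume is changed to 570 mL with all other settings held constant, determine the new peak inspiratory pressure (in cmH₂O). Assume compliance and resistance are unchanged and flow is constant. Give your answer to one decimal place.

37.0

PIP = Vt/C + R·V̇ + PEEP (constant-flow equation of motion).
Only the elastic term changes: ΔPIP = ΔVt / C = (570 − 370) / 20.0 = 10.0 cmH2O.
Original PIP = 370/20.0 + 6.9×0.65 + 4 = 26.985 cmH2O; new PIP = 26.985 + (10.0) = 36.985 cmH2O.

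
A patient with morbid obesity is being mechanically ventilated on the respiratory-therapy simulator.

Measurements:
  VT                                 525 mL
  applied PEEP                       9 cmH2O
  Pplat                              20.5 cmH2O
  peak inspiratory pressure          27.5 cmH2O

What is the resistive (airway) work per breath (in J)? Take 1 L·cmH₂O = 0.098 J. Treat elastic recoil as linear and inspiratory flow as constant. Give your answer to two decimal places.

0.36

With constant inspiratory flow the resistive pressure is constant at PIP − Pplat = 27.5 − 20.5 = 7.0 cmH2O, so resistive work = 7.0 × 0.525 = 3.675 L·cmH2O.
× 0.098 J/(L·cmH2O) → 0.3602 J.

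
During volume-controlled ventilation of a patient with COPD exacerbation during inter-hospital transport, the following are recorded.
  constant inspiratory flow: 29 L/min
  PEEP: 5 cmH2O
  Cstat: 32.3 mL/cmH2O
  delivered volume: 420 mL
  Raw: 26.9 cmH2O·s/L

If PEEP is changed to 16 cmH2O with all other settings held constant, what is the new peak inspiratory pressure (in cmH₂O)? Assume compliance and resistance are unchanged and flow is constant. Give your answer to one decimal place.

Flow: 29 L/min ÷ 60 = 0.4833 L/s.
PIP = Vt/C + R·V̇ + PEEP (constant-flow equation of motion).
Only the baseline term changes: ΔPIP = ΔPEEP = 16 − 5 = 11.0 cmH2O.
Original PIP = 420/32.3 + 26.9×0.4833 + 5 = 31.004 cmH2O; new PIP = 31.004 + (11.0) = 42.004 cmH2O.

42.0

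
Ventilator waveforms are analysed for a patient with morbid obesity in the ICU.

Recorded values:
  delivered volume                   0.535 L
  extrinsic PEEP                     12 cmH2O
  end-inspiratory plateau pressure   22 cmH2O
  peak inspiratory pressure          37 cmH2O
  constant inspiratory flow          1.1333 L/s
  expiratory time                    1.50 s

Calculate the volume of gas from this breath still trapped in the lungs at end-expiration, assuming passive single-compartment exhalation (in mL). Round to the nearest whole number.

R = (PIP − Pplat)/V̇ = (37 − 22) / 1.1333 = 15.0/1.1333 = 13.236 cmH2O·s/L.
C = Vt/(Pplat − PEEP) = 535.0 / (22 − 12) = 535.0/10.0 = 53.5 mL/cmH2O.
τ = R × C = 13.236 × 0.0535 L/cmH2O = 0.7081 s.
Fraction remaining = e^(−Te/τ) = e^(−1.50/0.7081) = 0.1202.
Trapped volume = 535.0 × 0.1202 = 64.307 mL.

64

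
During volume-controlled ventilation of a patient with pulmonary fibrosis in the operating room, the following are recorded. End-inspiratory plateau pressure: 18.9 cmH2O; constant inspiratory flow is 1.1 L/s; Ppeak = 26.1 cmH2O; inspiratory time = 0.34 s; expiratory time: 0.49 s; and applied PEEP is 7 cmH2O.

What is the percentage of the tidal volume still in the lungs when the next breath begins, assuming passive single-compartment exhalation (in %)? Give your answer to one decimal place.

9.2

Vt = flow × Ti = 1.1 L/s × 0.34 s × 1000 mL/L = 374.0 mL.
R = (PIP − Pplat)/V̇ = (26.1 − 18.9) / 1.1 = 7.2/1.1 = 6.545 cmH2O·s/L.
C = Vt/(Pplat − PEEP) = 374.0 / (18.9 − 7) = 374.0/11.9 = 31.429 mL/cmH2O.
τ = R × C = 6.545 × 0.03143 L/cmH2O = 0.2057 s.
Fraction remaining at end-expiration = e^(−Te/τ) = e^(−0.49/0.2057) = 0.09236 → 9.236%.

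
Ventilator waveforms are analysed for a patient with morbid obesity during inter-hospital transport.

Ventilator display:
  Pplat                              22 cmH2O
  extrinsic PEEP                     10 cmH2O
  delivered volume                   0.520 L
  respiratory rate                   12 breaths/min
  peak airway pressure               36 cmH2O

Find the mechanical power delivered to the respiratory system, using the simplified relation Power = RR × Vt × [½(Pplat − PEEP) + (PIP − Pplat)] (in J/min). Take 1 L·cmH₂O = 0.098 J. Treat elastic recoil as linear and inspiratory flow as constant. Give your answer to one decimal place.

12.2

Per-breath work = Vt × [½(Pplat−PEEP) + (PIP−Pplat)] = 0.520 × [0.5×12.0 + 14.0] = 0.520 × 20.0 = 10.4 L·cmH2O.
Power = 12 × 10.4 = 124.8 L·cmH2O/min.
× 0.098 J/(L·cmH2O) → 12.23 J/min.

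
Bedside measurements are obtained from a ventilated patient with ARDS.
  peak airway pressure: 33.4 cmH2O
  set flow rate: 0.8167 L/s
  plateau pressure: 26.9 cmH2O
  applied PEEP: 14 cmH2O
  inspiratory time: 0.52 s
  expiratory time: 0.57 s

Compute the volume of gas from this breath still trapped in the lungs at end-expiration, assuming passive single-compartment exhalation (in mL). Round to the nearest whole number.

48

Vt = flow × Ti = 0.8167 L/s × 0.52 s × 1000 mL/L = 424.68 mL.
R = (PIP − Pplat)/V̇ = (33.4 − 26.9) / 0.8167 = 6.5/0.8167 = 7.959 cmH2O·s/L.
C = Vt/(Pplat − PEEP) = 424.68 / (26.9 − 14) = 424.68/12.9 = 32.921 mL/cmH2O.
τ = R × C = 7.959 × 0.03292 L/cmH2O = 0.262 s.
Fraction remaining = e^(−Te/τ) = e^(−0.57/0.262) = 0.1135.
Trapped volume = 424.68 × 0.1135 = 48.201 mL.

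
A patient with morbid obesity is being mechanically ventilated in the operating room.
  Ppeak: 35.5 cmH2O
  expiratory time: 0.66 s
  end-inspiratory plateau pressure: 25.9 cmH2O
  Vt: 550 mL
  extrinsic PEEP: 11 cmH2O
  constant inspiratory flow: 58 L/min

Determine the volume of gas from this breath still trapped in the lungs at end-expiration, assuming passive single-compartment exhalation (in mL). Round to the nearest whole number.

Flow: 58 L/min ÷ 60 = 0.9667 L/s.
R = (PIP − Pplat)/V̇ = (35.5 − 25.9) / 0.9667 = 9.6/0.9667 = 9.931 cmH2O·s/L.
C = Vt/(Pplat − PEEP) = 550.0 / (25.9 − 11) = 550.0/14.9 = 36.913 mL/cmH2O.
τ = R × C = 9.931 × 0.03691 L/cmH2O = 0.3666 s.
Fraction remaining = e^(−Te/τ) = e^(−0.66/0.3666) = 0.1652.
Trapped volume = 550.0 × 0.1652 = 90.86 mL.

91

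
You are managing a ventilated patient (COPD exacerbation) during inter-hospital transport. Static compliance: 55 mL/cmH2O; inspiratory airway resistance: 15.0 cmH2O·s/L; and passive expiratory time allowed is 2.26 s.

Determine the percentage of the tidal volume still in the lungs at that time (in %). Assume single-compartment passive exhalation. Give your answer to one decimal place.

τ = R × C = 15.0 × 55 mL/cmH2O = 15.0 × 0.055 L/cmH2O = 0.825 s.
Passive exhalation: V(t)/V₀ = e^(−t/τ) = e^(−2.26/0.825) = 0.06461.
Fraction remaining = 0.06461 → 6.461%.

6.5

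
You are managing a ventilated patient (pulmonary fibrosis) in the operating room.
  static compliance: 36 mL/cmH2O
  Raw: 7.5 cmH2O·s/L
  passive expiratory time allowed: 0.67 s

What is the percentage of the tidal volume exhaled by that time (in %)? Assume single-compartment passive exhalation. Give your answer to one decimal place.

91.6

τ = R × C = 7.5 × 36 mL/cmH2O = 7.5 × 0.036 L/cmH2O = 0.27 s.
Passive exhalation: V(t)/V₀ = e^(−t/τ) = e^(−0.67/0.27) = 0.08362.
Fraction exhaled = 1 − 0.08362 = 0.9164 → 91.64%.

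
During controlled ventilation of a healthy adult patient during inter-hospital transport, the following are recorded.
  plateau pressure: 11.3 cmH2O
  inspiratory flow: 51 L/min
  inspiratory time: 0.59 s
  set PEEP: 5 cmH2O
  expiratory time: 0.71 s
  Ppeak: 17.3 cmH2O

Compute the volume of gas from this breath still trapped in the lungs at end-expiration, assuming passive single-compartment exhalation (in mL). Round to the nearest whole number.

Flow: 51 L/min ÷ 60 = 0.85 L/s.
Vt = flow × Ti = 0.85 L/s × 0.59 s × 1000 mL/L = 501.5 mL.
R = (PIP − Pplat)/V̇ = (17.3 − 11.3) / 0.85 = 6.0/0.85 = 7.059 cmH2O·s/L.
C = Vt/(Pplat − PEEP) = 501.5 / (11.3 − 5) = 501.5/6.3 = 79.603 mL/cmH2O.
τ = R × C = 7.059 × 0.0796 L/cmH2O = 0.5619 s.
Fraction remaining = e^(−Te/τ) = e^(−0.71/0.5619) = 0.2826.
Trapped volume = 501.5 × 0.2826 = 141.72 mL.

142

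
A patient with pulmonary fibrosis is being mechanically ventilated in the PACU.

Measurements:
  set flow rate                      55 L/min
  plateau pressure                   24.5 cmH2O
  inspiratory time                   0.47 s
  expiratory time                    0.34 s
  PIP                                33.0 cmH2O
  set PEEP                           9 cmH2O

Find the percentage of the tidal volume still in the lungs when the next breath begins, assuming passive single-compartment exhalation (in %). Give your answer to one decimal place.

26.7

Flow: 55 L/min ÷ 60 = 0.9167 L/s.
Vt = flow × Ti = 0.9167 L/s × 0.47 s × 1000 mL/L = 430.85 mL.
R = (PIP − Pplat)/V̇ = (33.0 − 24.5) / 0.9167 = 8.5/0.9167 = 9.272 cmH2O·s/L.
C = Vt/(Pplat − PEEP) = 430.85 / (24.5 − 9) = 430.85/15.5 = 27.797 mL/cmH2O.
τ = R × C = 9.272 × 0.0278 L/cmH2O = 0.2578 s.
Fraction remaining at end-expiration = e^(−Te/τ) = e^(−0.34/0.2578) = 0.2674 → 26.74%.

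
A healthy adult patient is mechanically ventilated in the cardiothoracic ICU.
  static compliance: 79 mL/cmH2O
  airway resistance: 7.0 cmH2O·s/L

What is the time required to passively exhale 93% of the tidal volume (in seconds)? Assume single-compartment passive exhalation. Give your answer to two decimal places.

τ = R × C = 7.0 × 79 mL/cmH2O = 7.0 × 0.079 L/cmH2O = 0.553 s.
Exhaled fraction f = 1 − e^(−t/τ) → t = −τ·ln(1 − f) = −0.553·ln(0.07) = 1.471 s.

1.47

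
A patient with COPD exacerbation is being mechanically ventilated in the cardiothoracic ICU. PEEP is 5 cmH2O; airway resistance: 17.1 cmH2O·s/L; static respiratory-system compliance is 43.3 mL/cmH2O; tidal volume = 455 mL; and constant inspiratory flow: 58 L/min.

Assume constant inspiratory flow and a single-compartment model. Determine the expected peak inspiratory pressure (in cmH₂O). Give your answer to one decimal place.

Flow: 58 L/min ÷ 60 = 0.9667 L/s.
Equation of motion (constant flow): PIP = Vt/C + R·V̇ + PEEP.
PIP = 455/43.3 + 17.1×0.9667 + 5 = 10.508 + 16.531 + 5 = 32.039 cmH2O.

32.0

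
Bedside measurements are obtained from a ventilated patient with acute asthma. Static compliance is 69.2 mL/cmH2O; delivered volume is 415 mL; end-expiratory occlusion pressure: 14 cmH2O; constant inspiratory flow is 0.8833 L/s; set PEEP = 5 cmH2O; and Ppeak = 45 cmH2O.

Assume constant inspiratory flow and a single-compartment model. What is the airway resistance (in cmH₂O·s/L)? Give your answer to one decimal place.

28.3

Total PEEP = 14 cmH2O (set 5 + intrinsic 9); this is the baseline alveolar pressure.
Equation of motion (constant flow): PIP = Vt/C + R·V̇ + PEEP.
R·V̇ = PIP − Vt/C − PEEP = 45 − 415/69.2 − 14 = 45 − 5.997 − 14 = 25.003 cmH2O.
R = 25.003 / 0.8833 = 28.306 cmH2O·s/L.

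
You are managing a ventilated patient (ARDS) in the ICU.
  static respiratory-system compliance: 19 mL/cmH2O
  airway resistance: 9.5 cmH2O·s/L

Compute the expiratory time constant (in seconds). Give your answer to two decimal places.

0.18

τ = R × C = 9.5 × 19 mL/cmH2O = 9.5 × 0.019 L/cmH2O = 0.1805 s.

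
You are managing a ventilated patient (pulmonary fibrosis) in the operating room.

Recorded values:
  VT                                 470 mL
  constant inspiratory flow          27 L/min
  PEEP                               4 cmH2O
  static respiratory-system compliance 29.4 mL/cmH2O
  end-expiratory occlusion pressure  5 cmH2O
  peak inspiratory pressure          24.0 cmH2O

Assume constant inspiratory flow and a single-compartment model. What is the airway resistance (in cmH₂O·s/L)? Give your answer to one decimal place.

6.7

Flow: 27 L/min ÷ 60 = 0.45 L/s.
Total PEEP = 5 cmH2O (set 4 + intrinsic 1); this is the baseline alveolar pressure.
Equation of motion (constant flow): PIP = Vt/C + R·V̇ + PEEP.
R·V̇ = PIP − Vt/C − PEEP = 24.0 − 470/29.4 − 5 = 24.0 − 15.986 − 5 = 3.014 cmH2O.
R = 3.014 / 0.45 = 6.698 cmH2O·s/L.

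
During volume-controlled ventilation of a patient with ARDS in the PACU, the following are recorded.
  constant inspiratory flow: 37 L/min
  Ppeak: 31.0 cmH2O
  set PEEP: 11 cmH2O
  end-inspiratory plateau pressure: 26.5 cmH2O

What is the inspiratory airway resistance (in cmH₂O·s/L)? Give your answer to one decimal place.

Flow: 37 L/min ÷ 60 = 0.6167 L/s.
Raw = (PIP − Pplat) / flow = (31.0 − 26.5) / 0.6167 = 4.5 / 0.6167 = 7.297 cmH2O·s/L.

7.3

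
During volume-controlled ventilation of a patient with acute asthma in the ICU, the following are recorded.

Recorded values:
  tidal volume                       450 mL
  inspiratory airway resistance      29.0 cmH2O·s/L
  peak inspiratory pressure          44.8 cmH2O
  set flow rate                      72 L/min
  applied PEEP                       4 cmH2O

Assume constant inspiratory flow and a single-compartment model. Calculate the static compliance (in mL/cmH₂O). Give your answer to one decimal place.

Flow: 72 L/min ÷ 60 = 1.2 L/s.
Equation of motion (constant flow): PIP = Vt/C + R·V̇ + PEEP.
Vt/C = PIP − R·V̇ − PEEP = 44.8 − 29.0×1.2 − 4 = 44.8 − 34.8 − 4 = 6.0 cmH2O.
C = Vt / 6.0 = 450 / 6.0 = 75.0 mL/cmH2O.

75.0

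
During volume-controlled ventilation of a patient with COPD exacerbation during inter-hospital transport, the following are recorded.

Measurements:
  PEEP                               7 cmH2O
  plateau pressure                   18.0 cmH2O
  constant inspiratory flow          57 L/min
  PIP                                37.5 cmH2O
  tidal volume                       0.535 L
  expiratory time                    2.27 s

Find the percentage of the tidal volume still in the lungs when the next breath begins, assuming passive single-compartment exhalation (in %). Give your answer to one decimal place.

Flow: 57 L/min ÷ 60 = 0.95 L/s.
R = (PIP − Pplat)/V̇ = (37.5 − 18.0) / 0.95 = 19.5/0.95 = 20.526 cmH2O·s/L.
C = Vt/(Pplat − PEEP) = 535.0 / (18.0 − 7) = 535.0/11.0 = 48.636 mL/cmH2O.
τ = R × C = 20.526 × 0.04864 L/cmH2O = 0.9984 s.
Fraction remaining at end-expiration = e^(−Te/τ) = e^(−2.27/0.9984) = 0.1029 → 10.29%.

10.3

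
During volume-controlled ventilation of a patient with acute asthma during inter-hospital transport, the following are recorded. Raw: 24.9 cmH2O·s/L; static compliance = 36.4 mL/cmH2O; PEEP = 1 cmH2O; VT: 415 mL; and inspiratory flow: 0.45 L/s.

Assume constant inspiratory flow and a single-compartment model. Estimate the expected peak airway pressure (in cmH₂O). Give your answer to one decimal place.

23.6

Equation of motion (constant flow): PIP = Vt/C + R·V̇ + PEEP.
PIP = 415/36.4 + 24.9×0.45 + 1 = 11.401 + 11.205 + 1 = 23.606 cmH2O.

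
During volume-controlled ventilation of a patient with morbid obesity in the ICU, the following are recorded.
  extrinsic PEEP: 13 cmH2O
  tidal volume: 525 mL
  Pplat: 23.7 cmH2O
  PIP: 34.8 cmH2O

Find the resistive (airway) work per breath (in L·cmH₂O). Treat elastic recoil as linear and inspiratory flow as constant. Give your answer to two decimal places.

With constant inspiratory flow the resistive pressure is constant at PIP − Pplat = 34.8 − 23.7 = 11.1 cmH2O, so resistive work = 11.1 × 0.525 = 5.828 L·cmH2O.

5.83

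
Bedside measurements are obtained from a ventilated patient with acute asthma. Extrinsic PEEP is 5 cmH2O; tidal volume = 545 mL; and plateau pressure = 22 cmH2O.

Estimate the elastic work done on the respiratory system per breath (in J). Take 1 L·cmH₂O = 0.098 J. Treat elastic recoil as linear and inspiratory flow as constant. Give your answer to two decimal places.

Elastic work ≈ ½ × (Pplat − PEEP) × Vt = 0.5 × (22 − 5) × 0.545 L = 0.5 × 17.0 × 0.545 = 4.633 L·cmH2O.
× 0.098 J/(L·cmH2O) → 0.454 J.

0.45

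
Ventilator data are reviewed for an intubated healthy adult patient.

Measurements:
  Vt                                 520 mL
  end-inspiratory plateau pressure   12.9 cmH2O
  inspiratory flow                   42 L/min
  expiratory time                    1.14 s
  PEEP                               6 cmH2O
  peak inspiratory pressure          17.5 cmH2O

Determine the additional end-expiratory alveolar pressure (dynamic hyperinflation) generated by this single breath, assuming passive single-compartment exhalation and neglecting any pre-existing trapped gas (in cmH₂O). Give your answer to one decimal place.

0.7

Flow: 42 L/min ÷ 60 = 0.7 L/s.
R = (PIP − Pplat)/V̇ = (17.5 − 12.9) / 0.7 = 4.6/0.7 = 6.571 cmH2O·s/L.
C = Vt/(Pplat − PEEP) = 520.0 / (12.9 − 6) = 520.0/6.9 = 75.362 mL/cmH2O.
τ = R × C = 6.571 × 0.07536 L/cmH2O = 0.4952 s.
Fraction remaining = e^(−Te/τ) = e^(−1.14/0.4952) = 0.1; trapped volume = 520.0 × 0.1 = 52.0 mL.
Additional alveolar pressure from trapping ≈ V_trapped / C = 52.0 / 75.362 = 0.69 cmH2O.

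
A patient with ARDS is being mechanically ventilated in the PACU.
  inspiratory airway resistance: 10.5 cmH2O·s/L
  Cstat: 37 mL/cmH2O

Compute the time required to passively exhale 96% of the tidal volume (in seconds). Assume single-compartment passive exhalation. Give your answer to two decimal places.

τ = R × C = 10.5 × 37 mL/cmH2O = 10.5 × 0.037 L/cmH2O = 0.3885 s.
Exhaled fraction f = 1 − e^(−t/τ) → t = −τ·ln(1 − f) = −0.3885·ln(0.04) = 1.251 s.

1.25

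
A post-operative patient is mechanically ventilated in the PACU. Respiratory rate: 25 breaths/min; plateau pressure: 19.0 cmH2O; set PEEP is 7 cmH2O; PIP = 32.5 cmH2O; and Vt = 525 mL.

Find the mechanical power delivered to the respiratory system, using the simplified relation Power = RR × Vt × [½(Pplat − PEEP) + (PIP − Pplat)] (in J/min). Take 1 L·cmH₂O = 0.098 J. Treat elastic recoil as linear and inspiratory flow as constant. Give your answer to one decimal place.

25.1

Per-breath work = Vt × [½(Pplat−PEEP) + (PIP−Pplat)] = 0.525 × [0.5×12.0 + 13.5] = 0.525 × 19.5 = 10.238 L·cmH2O.
Power = 25 × 10.238 = 255.95 L·cmH2O/min.
× 0.098 J/(L·cmH2O) → 25.083 J/min.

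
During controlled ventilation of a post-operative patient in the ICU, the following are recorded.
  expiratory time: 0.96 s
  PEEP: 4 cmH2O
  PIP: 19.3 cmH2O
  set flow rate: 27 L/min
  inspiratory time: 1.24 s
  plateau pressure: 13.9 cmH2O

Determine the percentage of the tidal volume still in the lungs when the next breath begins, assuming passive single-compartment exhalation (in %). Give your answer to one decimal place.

24.2

Flow: 27 L/min ÷ 60 = 0.45 L/s.
Vt = flow × Ti = 0.45 L/s × 1.24 s × 1000 mL/L = 558.0 mL.
R = (PIP − Pplat)/V̇ = (19.3 − 13.9) / 0.45 = 5.4/0.45 = 12.0 cmH2O·s/L.
C = Vt/(Pplat − PEEP) = 558.0 / (13.9 − 4) = 558.0/9.9 = 56.364 mL/cmH2O.
τ = R × C = 12.0 × 0.05636 L/cmH2O = 0.6763 s.
Fraction remaining at end-expiration = e^(−Te/τ) = e^(−0.96/0.6763) = 0.2418 → 24.18%.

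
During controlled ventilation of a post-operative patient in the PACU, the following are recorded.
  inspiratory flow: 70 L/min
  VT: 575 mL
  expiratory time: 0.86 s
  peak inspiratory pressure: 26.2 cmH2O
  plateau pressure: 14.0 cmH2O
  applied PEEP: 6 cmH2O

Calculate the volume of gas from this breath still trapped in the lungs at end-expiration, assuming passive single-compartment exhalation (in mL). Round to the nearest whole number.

183

Flow: 70 L/min ÷ 60 = 1.1667 L/s.
R = (PIP − Pplat)/V̇ = (26.2 − 14.0) / 1.1667 = 12.2/1.1667 = 10.457 cmH2O·s/L.
C = Vt/(Pplat − PEEP) = 575.0 / (14.0 − 6) = 575.0/8.0 = 71.875 mL/cmH2O.
τ = R × C = 10.457 × 0.07188 L/cmH2O = 0.7516 s.
Fraction remaining = e^(−Te/τ) = e^(−0.86/0.7516) = 0.3185.
Trapped volume = 575.0 × 0.3185 = 183.14 mL.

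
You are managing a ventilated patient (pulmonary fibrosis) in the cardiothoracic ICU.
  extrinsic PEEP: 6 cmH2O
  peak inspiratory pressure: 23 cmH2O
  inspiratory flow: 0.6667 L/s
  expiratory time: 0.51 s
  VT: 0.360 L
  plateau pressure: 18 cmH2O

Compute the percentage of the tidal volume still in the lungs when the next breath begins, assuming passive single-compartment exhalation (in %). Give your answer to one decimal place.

10.4

R = (PIP − Pplat)/V̇ = (23 − 18) / 0.6667 = 5.0/0.6667 = 7.5 cmH2O·s/L.
C = Vt/(Pplat − PEEP) = 360.0 / (18 − 6) = 360.0/12.0 = 30.0 mL/cmH2O.
τ = R × C = 7.5 × 0.03 L/cmH2O = 0.225 s.
Fraction remaining at end-expiration = e^(−Te/τ) = e^(−0.51/0.225) = 0.1037 → 10.37%.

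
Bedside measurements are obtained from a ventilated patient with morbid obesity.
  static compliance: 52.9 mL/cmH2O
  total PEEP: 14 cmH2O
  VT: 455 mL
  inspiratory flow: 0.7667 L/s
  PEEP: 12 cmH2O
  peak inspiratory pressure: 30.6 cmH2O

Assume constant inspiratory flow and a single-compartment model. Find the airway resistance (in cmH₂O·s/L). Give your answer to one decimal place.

Total PEEP = 14 cmH2O (set 12 + intrinsic 2); this is the baseline alveolar pressure.
Equation of motion (constant flow): PIP = Vt/C + R·V̇ + PEEP.
R·V̇ = PIP − Vt/C − PEEP = 30.6 − 455/52.9 − 14 = 30.6 − 8.601 − 14 = 7.999 cmH2O.
R = 7.999 / 0.7667 = 10.433 cmH2O·s/L.

10.4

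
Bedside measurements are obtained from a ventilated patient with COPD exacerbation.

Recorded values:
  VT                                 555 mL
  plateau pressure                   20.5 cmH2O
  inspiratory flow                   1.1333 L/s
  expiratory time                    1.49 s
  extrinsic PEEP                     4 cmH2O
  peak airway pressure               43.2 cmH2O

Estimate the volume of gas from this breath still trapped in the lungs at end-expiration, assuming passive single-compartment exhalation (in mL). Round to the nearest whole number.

R = (PIP − Pplat)/V̇ = (43.2 − 20.5) / 1.1333 = 22.7/1.1333 = 20.03 cmH2O·s/L.
C = Vt/(Pplat − PEEP) = 555.0 / (20.5 − 4) = 555.0/16.5 = 33.636 mL/cmH2O.
τ = R × C = 20.03 × 0.03364 L/cmH2O = 0.6738 s.
Fraction remaining = e^(−Te/τ) = e^(−1.49/0.6738) = 0.1096.
Trapped volume = 555.0 × 0.1096 = 60.828 mL.

61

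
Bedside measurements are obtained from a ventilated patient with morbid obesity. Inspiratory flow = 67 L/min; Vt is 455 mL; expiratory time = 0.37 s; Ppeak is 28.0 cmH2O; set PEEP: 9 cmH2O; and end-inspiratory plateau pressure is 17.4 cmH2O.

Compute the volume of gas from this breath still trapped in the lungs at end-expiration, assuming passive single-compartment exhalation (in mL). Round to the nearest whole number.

Flow: 67 L/min ÷ 60 = 1.1167 L/s.
R = (PIP − Pplat)/V̇ = (28.0 − 17.4) / 1.1167 = 10.6/1.1167 = 9.492 cmH2O·s/L.
C = Vt/(Pplat − PEEP) = 455.0 / (17.4 − 9) = 455.0/8.4 = 54.167 mL/cmH2O.
τ = R × C = 9.492 × 0.05417 L/cmH2O = 0.5142 s.
Fraction remaining = e^(−Te/τ) = e^(−0.37/0.5142) = 0.487.
Trapped volume = 455.0 × 0.487 = 221.59 mL.

222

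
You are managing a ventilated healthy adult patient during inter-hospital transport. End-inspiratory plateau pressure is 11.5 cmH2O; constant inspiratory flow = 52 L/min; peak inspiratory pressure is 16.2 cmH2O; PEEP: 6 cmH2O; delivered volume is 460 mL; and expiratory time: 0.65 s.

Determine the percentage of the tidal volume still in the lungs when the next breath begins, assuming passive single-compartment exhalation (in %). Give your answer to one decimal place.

23.9

Flow: 52 L/min ÷ 60 = 0.8667 L/s.
R = (PIP − Pplat)/V̇ = (16.2 − 11.5) / 0.8667 = 4.7/0.8667 = 5.423 cmH2O·s/L.
C = Vt/(Pplat − PEEP) = 460.0 / (11.5 − 6) = 460.0/5.5 = 83.636 mL/cmH2O.
τ = R × C = 5.423 × 0.08364 L/cmH2O = 0.4536 s.
Fraction remaining at end-expiration = e^(−Te/τ) = e^(−0.65/0.4536) = 0.2386 → 23.86%.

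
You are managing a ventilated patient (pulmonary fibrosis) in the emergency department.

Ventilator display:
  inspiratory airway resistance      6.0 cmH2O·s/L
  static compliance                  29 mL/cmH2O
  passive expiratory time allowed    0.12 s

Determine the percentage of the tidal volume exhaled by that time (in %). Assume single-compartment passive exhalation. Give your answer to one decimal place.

τ = R × C = 6.0 × 29 mL/cmH2O = 6.0 × 0.029 L/cmH2O = 0.174 s.
Passive exhalation: V(t)/V₀ = e^(−t/τ) = e^(−0.12/0.174) = 0.5017.
Fraction exhaled = 1 − 0.5017 = 0.4983 → 49.83%.

49.8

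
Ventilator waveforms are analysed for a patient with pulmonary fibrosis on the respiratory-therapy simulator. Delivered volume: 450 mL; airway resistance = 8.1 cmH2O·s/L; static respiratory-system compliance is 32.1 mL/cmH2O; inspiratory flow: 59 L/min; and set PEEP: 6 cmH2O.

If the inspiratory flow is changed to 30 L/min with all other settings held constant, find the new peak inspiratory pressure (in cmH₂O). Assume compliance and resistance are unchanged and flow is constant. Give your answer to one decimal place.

24.1

Flow: 59 L/min ÷ 60 = 0.9833 L/s.
New flow: 30 L/min ÷ 60 = 0.5 L/s.
PIP = Vt/C + R·V̇ + PEEP (constant-flow equation of motion).
Only the resistive term changes: ΔPIP = R × ΔV̇ = 8.1 × (0.5 − 0.9833) = 8.1 × -0.4833 = -3.915 cmH2O.
Original PIP = 450/32.1 + 8.1×0.9833 + 6 = 27.983 cmH2O; new PIP = 27.983 + (-3.915) = 24.068 cmH2O.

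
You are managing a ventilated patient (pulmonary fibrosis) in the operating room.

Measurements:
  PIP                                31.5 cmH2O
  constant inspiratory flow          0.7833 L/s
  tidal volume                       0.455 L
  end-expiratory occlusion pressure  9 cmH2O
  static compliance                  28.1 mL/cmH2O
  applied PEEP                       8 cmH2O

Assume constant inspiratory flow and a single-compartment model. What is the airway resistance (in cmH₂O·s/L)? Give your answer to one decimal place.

Total PEEP = 9 cmH2O (set 8 + intrinsic 1); this is the baseline alveolar pressure.
Equation of motion (constant flow): PIP = Vt/C + R·V̇ + PEEP.
R·V̇ = PIP − Vt/C − PEEP = 31.5 − 455/28.1 − 9 = 31.5 − 16.192 − 9 = 6.308 cmH2O.
R = 6.308 / 0.7833 = 8.053 cmH2O·s/L.

8.1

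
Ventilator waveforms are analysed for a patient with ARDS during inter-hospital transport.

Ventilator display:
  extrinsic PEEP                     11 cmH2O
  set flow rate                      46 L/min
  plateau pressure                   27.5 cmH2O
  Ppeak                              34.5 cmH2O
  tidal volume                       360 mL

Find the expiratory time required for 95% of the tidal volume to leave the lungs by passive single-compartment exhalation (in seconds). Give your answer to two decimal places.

Flow: 46 L/min ÷ 60 = 0.7667 L/s.
R = (PIP − Pplat)/V̇ = (34.5 − 27.5) / 0.7667 = 7.0/0.7667 = 9.13 cmH2O·s/L.
C = Vt/(Pplat − PEEP) = 360.0 / (27.5 − 11) = 360.0/16.5 = 21.818 mL/cmH2O.
τ = R × C = 9.13 × 0.02182 L/cmH2O = 0.1992 s.
t = −τ·ln(1 − 0.95) = −0.1992·ln(0.05) = 0.5967 s.

0.60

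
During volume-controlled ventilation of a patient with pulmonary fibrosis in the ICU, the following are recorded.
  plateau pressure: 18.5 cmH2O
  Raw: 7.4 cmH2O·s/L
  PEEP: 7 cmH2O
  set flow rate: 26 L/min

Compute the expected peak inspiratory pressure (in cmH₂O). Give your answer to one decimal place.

21.7

Flow: 26 L/min ÷ 60 = 0.4333 L/s.
PIP = Pplat + Raw × flow = 18.5 + 7.4 × 0.4333 = 18.5 + 3.206 = 21.706 cmH2O.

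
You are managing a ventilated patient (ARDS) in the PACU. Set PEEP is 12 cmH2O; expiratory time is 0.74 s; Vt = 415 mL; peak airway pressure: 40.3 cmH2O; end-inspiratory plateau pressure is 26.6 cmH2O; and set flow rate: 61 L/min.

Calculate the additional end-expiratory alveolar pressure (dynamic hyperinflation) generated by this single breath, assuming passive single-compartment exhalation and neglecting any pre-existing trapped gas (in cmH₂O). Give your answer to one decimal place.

2.1

Flow: 61 L/min ÷ 60 = 1.0167 L/s.
R = (PIP − Pplat)/V̇ = (40.3 − 26.6) / 1.0167 = 13.7/1.0167 = 13.475 cmH2O·s/L.
C = Vt/(Pplat − PEEP) = 415.0 / (26.6 − 12) = 415.0/14.6 = 28.425 mL/cmH2O.
τ = R × C = 13.475 × 0.02843 L/cmH2O = 0.3831 s.
Fraction remaining = e^(−Te/τ) = e^(−0.74/0.3831) = 0.1449; trapped volume = 415.0 × 0.1449 = 60.134 mL.
Additional alveolar pressure from trapping ≈ V_trapped / C = 60.134 / 28.425 = 2.116 cmH2O.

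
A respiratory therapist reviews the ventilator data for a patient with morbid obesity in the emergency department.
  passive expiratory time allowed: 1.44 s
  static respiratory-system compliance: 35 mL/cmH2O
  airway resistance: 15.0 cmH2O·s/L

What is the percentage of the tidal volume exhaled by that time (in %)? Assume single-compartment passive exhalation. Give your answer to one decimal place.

τ = R × C = 15.0 × 35 mL/cmH2O = 15.0 × 0.035 L/cmH2O = 0.525 s.
Passive exhalation: V(t)/V₀ = e^(−t/τ) = e^(−1.44/0.525) = 0.06439.
Fraction exhaled = 1 − 0.06439 = 0.9356 → 93.56%.

93.6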